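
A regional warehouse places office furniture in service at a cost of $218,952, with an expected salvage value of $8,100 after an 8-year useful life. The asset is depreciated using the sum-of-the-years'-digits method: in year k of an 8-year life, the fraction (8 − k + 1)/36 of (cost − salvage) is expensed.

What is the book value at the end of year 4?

Depreciable base = $218,952 − $8,100 = $210,852.
Sum of the years' digits = 8+7+6+5+4+3+2+1 = 36.
Year 1: $210,852 × 8/36 = $46,856. Book value $172,096.
Year 2: $210,852 × 7/36 = $40,999. Book value $131,097.
Year 3: $210,852 × 6/36 = $35,142. Book value $95,955.
Year 4: $210,852 × 5/36 = $29,285. Book value $66,670.

$66,670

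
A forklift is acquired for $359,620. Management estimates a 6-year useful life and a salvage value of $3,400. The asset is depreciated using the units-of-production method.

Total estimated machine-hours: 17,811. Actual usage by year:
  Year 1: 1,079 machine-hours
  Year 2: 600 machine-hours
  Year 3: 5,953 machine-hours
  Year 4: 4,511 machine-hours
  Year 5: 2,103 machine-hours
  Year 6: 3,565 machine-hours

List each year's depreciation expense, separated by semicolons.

Depreciable base = $359,620 − $3,400 = $356,220.
Rate = $356,220 / 17,811 machine-hours = $20 per machine-hour.
Year 1: 1,079 × $20 = $21,580. Book value $338,040.
Year 2: 600 × $20 = $12,000. Book value $326,040.
Year 3: 5,953 × $20 = $119,060. Book value $206,980.
Year 4: 4,511 × $20 = $90,220. Book value $116,760.
Year 5: 2,103 × $20 = $42,060. Book value $74,700.
Year 6: 3,565 × $20 = $71,300. Book value $3,400.

$21,580; $12,000; $119,060; $90,220; $42,060; $71,300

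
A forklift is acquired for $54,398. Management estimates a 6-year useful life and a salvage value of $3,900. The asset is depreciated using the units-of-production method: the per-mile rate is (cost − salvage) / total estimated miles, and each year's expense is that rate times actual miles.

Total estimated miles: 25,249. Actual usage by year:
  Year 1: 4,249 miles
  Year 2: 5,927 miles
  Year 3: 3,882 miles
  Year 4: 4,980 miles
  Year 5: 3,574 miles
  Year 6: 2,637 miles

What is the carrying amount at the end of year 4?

Depreciable base = $54,398 − $3,900 = $50,498.
Rate = $50,498 / 25,249 miles = $2 per mile.
Year 1: 4,249 × $2 = $8,498. Book value $45,900.
Year 2: 5,927 × $2 = $11,854. Book value $34,046.
Year 3: 3,882 × $2 = $7,764. Book value $26,282.
Year 4: 4,980 × $2 = $9,960. Book value $16,322.

$16,322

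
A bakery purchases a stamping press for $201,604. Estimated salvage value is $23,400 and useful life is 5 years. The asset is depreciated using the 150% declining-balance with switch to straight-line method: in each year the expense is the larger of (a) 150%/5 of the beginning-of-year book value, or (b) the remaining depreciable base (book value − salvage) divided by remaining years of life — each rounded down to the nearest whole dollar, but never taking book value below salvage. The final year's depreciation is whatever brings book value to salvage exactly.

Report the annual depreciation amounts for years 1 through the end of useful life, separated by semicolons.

$60,481; $42,336; $29,636; $22,875; $22,876

Depreciable base = $201,604 − $23,400 = $178,204.
Year 1: DB = ⌊$201,604 × 150%/5⌋ = $60,481; SL = ⌊$178,204/5⌋ = $35,640 → take DB $60,481. Book value $141,123.
Year 2: DB = ⌊$141,123 × 150%/5⌋ = $42,336; SL = ⌊$117,723/4⌋ = $29,430 → take DB $42,336. Book value $98,787.
Year 3: DB = ⌊$98,787 × 150%/5⌋ = $29,636; SL = ⌊$75,387/3⌋ = $25,129 → take DB $29,636. Book value $69,151.
Year 4: DB = ⌊$69,151 × 150%/5⌋ = $20,745; SL = ⌊$45,751/2⌋ = $22,875 → take SL $22,875. Book value $46,276.
Year 5 (final): $46,276 − $23,400 = $22,876. Book value $23,400.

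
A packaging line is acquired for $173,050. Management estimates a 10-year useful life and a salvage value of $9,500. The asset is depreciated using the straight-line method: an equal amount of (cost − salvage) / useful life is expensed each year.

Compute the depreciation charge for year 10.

Depreciable base = $173,050 − $9,500 = $163,550.
Annual expense = $163,550 / 10 = $16,355.

$16,355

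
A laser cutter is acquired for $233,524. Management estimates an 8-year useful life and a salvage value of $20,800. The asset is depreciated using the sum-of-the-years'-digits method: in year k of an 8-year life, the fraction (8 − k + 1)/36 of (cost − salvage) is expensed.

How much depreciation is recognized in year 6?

Depreciable base = $233,524 − $20,800 = $212,724.
Sum of the years' digits = 8+7+6+5+4+3+2+1 = 36.
Year 1: $212,724 × 8/36 = $47,272. Book value $186,252.
Year 2: $212,724 × 7/36 = $41,363. Book value $144,889.
Year 3: $212,724 × 6/36 = $35,454. Book value $109,435.
Year 4: $212,724 × 5/36 = $29,545. Book value $79,890.
Year 5: $212,724 × 4/36 = $23,636. Book value $56,254.
Year 6: $212,724 × 3/36 = $17,727. Book value $38,527.

$17,727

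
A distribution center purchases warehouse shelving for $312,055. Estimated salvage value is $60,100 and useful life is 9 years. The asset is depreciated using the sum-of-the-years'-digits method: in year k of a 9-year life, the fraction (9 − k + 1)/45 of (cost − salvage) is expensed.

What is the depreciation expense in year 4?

$33,594

Depreciable base = $312,055 − $60,100 = $251,955.
Sum of the years' digits = 9+8+7+6+5+4+3+2+1 = 45.
Year 1: $251,955 × 9/45 = $50,391. Book value $261,664.
Year 2: $251,955 × 8/45 = $44,792. Book value $216,872.
Year 3: $251,955 × 7/45 = $39,193. Book value $177,679.
Year 4: $251,955 × 6/45 = $33,594. Book value $144,085.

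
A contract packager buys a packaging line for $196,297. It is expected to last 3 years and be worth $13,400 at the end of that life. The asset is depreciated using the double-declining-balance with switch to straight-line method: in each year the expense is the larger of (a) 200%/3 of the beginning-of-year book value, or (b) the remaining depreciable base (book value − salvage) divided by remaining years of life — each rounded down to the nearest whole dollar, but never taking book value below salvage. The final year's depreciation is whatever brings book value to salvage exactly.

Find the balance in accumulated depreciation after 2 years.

Depreciable base = $196,297 − $13,400 = $182,897.
Year 1: DB = ⌊$196,297 × 200%/3⌋ = $130,864; SL = ⌊$182,897/3⌋ = $60,965 → take DB $130,864. Book value $65,433.
Year 2: DB = ⌊$65,433 × 200%/3⌋ = $43,622; SL = ⌊$52,033/2⌋ = $26,016 → take DB $43,622. Book value $21,811.
Accumulated through year 2 = $196,297 − $21,811 = $174,486.

$174,486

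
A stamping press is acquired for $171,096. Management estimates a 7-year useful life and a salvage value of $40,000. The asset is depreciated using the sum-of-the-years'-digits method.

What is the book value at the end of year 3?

$86,820

Depreciable base = $171,096 − $40,000 = $131,096.
Sum of the years' digits = 7+6+5+4+3+2+1 = 28.
Year 1: $131,096 × 7/28 = $32,774. Book value $138,322.
Year 2: $131,096 × 6/28 = $28,092. Book value $110,230.
Year 3: $131,096 × 5/28 = $23,410. Book value $86,820.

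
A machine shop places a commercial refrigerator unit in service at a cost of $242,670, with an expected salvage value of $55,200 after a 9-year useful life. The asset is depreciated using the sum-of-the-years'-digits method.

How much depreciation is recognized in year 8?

$8,332

Depreciable base = $242,670 − $55,200 = $187,470.
Sum of the years' digits = 9+8+7+6+5+4+3+2+1 = 45.
Year 1: $187,470 × 9/45 = $37,494. Book value $205,176.
Year 2: $187,470 × 8/45 = $33,328. Book value $171,848.
Year 3: $187,470 × 7/45 = $29,162. Book value $142,686.
Year 4: $187,470 × 6/45 = $24,996. Book value $117,690.
Year 5: $187,470 × 5/45 = $20,830. Book value $96,860.
Year 6: $187,470 × 4/45 = $16,664. Book value $80,196.
Year 7: $187,470 × 3/45 = $12,498. Book value $67,698.
Year 8: $187,470 × 2/45 = $8,332. Book value $59,366.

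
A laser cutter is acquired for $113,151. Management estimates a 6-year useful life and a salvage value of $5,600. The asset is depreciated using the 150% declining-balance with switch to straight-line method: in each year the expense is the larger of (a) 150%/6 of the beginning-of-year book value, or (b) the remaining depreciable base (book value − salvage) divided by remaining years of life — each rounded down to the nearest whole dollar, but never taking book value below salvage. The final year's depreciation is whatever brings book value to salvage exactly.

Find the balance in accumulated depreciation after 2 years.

$49,503

Depreciable base = $113,151 − $5,600 = $107,551.
Year 1: DB = ⌊$113,151 × 150%/6⌋ = $28,287; SL = ⌊$107,551/6⌋ = $17,925 → take DB $28,287. Book value $84,864.
Year 2: DB = ⌊$84,864 × 150%/6⌋ = $21,216; SL = ⌊$79,264/5⌋ = $15,852 → take DB $21,216. Book value $63,648.
Accumulated through year 2 = $113,151 − $63,648 = $49,503.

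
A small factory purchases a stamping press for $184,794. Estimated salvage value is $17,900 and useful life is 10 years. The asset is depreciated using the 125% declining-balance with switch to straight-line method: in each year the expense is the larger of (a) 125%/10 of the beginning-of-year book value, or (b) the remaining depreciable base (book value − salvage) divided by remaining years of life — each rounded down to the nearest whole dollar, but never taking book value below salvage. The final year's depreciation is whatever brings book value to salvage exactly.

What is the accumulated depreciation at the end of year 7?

Depreciable base = $184,794 − $17,900 = $166,894.
Year 1: DB = ⌊$184,794 × 125%/10⌋ = $23,099; SL = ⌊$166,894/10⌋ = $16,689 → take DB $23,099. Book value $161,695.
Year 2: DB = ⌊$161,695 × 125%/10⌋ = $20,211; SL = ⌊$143,795/9⌋ = $15,977 → take DB $20,211. Book value $141,484.
Year 3: DB = ⌊$141,484 × 125%/10⌋ = $17,685; SL = ⌊$123,584/8⌋ = $15,448 → take DB $17,685. Book value $123,799.
Year 4: DB = ⌊$123,799 × 125%/10⌋ = $15,474; SL = ⌊$105,899/7⌋ = $15,128 → take DB $15,474. Book value $108,325.
Year 5: DB = ⌊$108,325 × 125%/10⌋ = $13,540; SL = ⌊$90,425/6⌋ = $15,070 → take SL $15,070. Book value $93,255.
Year 6: DB = ⌊$93,255 × 125%/10⌋ = $11,656; SL = ⌊$75,355/5⌋ = $15,071 → take SL $15,071. Book value $78,184.
Year 7: DB = ⌊$78,184 × 125%/10⌋ = $9,773; SL = ⌊$60,284/4⌋ = $15,071 → take SL $15,071. Book value $63,113.
Accumulated through year 7 = $184,794 − $63,113 = $121,681.

$121,681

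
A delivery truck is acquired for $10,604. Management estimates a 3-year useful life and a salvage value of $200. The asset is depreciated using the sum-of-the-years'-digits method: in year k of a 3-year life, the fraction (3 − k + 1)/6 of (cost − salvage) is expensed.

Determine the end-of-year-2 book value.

Depreciable base = $10,604 − $200 = $10,404.
Sum of the years' digits = 3+2+1 = 6.
Year 1: $10,404 × 3/6 = $5,202. Book value $5,402.
Year 2: $10,404 × 2/6 = $3,468. Book value $1,934.

$1,934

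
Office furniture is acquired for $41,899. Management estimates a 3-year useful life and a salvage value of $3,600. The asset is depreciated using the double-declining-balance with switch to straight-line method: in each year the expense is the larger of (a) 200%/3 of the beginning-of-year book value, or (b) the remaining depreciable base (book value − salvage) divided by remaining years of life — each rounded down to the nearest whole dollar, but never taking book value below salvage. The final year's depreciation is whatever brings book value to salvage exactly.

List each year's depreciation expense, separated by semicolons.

$27,932; $9,311; $1,056

Depreciable base = $41,899 − $3,600 = $38,299.
Year 1: DB = ⌊$41,899 × 200%/3⌋ = $27,932; SL = ⌊$38,299/3⌋ = $12,766 → take DB $27,932. Book value $13,967.
Year 2: DB = ⌊$13,967 × 200%/3⌋ = $9,311; SL = ⌊$10,367/2⌋ = $5,183 → take DB $9,311. Book value $4,656.
Year 3 (final): $4,656 − $3,600 = $1,056. Book value $3,600.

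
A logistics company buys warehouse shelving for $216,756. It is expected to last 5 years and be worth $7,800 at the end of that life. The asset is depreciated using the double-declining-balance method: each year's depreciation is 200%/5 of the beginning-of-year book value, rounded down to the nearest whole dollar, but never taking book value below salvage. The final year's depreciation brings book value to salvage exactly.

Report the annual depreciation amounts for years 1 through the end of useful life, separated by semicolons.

$86,702; $52,021; $31,213; $18,728; $20,292

Depreciable base = $216,756 − $7,800 = $208,956.
Year 1: ⌊$216,756 × 200%/5⌋ = $86,702. Book value $130,054.
Year 2: ⌊$130,054 × 200%/5⌋ = $52,021. Book value $78,033.
Year 3: ⌊$78,033 × 200%/5⌋ = $31,213. Book value $46,820.
Year 4: ⌊$46,820 × 200%/5⌋ = $18,728. Book value $28,092.
Year 5 (final): $28,092 − $7,800 = $20,292. Book value $7,800.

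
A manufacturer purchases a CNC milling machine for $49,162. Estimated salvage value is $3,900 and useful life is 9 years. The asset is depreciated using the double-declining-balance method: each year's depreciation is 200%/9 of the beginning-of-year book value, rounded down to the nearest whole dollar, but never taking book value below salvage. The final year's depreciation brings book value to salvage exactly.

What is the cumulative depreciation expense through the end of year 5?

$35,168

Depreciable base = $49,162 − $3,900 = $45,262.
Year 1: ⌊$49,162 × 200%/9⌋ = $10,924. Book value $38,238.
Year 2: ⌊$38,238 × 200%/9⌋ = $8,497. Book value $29,741.
Year 3: ⌊$29,741 × 200%/9⌋ = $6,609. Book value $23,132.
Year 4: ⌊$23,132 × 200%/9⌋ = $5,140. Book value $17,992.
Year 5: ⌊$17,992 × 200%/9⌋ = $3,998. Book value $13,994.
Accumulated through year 5 = $49,162 − $13,994 = $35,168.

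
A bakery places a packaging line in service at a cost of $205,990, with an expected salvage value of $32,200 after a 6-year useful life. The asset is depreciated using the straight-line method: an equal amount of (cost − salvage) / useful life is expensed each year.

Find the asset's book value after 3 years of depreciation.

$119,095

Depreciable base = $205,990 − $32,200 = $173,790.
Annual expense = $173,790 / 6 = $28,965.
End of year 1: book value $177,025.
End of year 2: book value $148,060.
End of year 3: book value $119,095.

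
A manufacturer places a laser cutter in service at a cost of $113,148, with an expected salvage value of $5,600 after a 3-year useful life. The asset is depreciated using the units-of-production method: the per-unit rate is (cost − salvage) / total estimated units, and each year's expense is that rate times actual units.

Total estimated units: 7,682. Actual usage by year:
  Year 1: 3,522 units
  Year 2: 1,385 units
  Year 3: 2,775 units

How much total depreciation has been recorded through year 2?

Depreciable base = $113,148 − $5,600 = $107,548.
Rate = $107,548 / 7,682 units = $14 per unit.
Year 1: 3,522 × $14 = $49,308. Book value $63,840.
Year 2: 1,385 × $14 = $19,390. Book value $44,450.
Accumulated through year 2 = $113,148 − $44,450 = $68,698.

$68,698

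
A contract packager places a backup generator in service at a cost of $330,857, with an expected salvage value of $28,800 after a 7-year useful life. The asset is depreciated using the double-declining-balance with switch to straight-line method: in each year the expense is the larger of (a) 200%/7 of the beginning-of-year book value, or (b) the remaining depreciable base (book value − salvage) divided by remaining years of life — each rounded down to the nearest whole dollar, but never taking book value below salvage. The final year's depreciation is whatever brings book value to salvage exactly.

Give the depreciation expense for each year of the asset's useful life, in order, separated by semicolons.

Depreciable base = $330,857 − $28,800 = $302,057.
Year 1: DB = ⌊$330,857 × 200%/7⌋ = $94,530; SL = ⌊$302,057/7⌋ = $43,151 → take DB $94,530. Book value $236,327.
Year 2: DB = ⌊$236,327 × 200%/7⌋ = $67,522; SL = ⌊$207,527/6⌋ = $34,587 → take DB $67,522. Book value $168,805.
Year 3: DB = ⌊$168,805 × 200%/7⌋ = $48,230; SL = ⌊$140,005/5⌋ = $28,001 → take DB $48,230. Book value $120,575.
Year 4: DB = ⌊$120,575 × 200%/7⌋ = $34,450; SL = ⌊$91,775/4⌋ = $22,943 → take DB $34,450. Book value $86,125.
Year 5: DB = ⌊$86,125 × 200%/7⌋ = $24,607; SL = ⌊$57,325/3⌋ = $19,108 → take DB $24,607. Book value $61,518.
Year 6: DB = ⌊$61,518 × 200%/7⌋ = $17,576; SL = ⌊$32,718/2⌋ = $16,359 → take DB $17,576. Book value $43,942.
Year 7 (final): $43,942 − $28,800 = $15,142. Book value $28,800.

$94,530; $67,522; $48,230; $34,450; $24,607; $17,576; $15,142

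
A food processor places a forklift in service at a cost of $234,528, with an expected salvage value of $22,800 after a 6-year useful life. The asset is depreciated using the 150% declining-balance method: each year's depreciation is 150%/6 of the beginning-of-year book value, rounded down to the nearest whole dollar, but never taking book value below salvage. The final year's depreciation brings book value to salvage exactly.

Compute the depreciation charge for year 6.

$32,856

Depreciable base = $234,528 − $22,800 = $211,728.
Year 1: ⌊$234,528 × 150%/6⌋ = $58,632. Book value $175,896.
Year 2: ⌊$175,896 × 150%/6⌋ = $43,974. Book value $131,922.
Year 3: ⌊$131,922 × 150%/6⌋ = $32,980. Book value $98,942.
Year 4: ⌊$98,942 × 150%/6⌋ = $24,735. Book value $74,207.
Year 5: ⌊$74,207 × 150%/6⌋ = $18,551. Book value $55,656.
Year 6 (final): $55,656 − $22,800 = $32,856. Book value $22,800.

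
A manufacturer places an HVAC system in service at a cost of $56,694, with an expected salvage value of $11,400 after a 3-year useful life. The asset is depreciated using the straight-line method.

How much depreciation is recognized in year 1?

Depreciable base = $56,694 − $11,400 = $45,294.
Annual expense = $45,294 / 3 = $15,098.

$15,098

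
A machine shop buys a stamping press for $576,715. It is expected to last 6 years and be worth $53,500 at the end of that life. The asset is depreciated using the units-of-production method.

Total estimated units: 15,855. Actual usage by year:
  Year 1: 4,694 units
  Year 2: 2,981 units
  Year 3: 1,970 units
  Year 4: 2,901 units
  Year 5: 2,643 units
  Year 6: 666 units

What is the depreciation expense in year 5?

$87,219

Depreciable base = $576,715 − $53,500 = $523,215.
Rate = $523,215 / 15,855 units = $33 per unit.
Year 1: 4,694 × $33 = $154,902. Book value $421,813.
Year 2: 2,981 × $33 = $98,373. Book value $323,440.
Year 3: 1,970 × $33 = $65,010. Book value $258,430.
Year 4: 2,901 × $33 = $95,733. Book value $162,697.
Year 5: 2,643 × $33 = $87,219. Book value $75,478.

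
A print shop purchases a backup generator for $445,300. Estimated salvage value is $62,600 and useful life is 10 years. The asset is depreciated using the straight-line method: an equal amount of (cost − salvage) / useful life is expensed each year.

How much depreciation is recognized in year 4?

Depreciable base = $445,300 − $62,600 = $382,700.
Annual expense = $382,700 / 10 = $38,270.

$38,270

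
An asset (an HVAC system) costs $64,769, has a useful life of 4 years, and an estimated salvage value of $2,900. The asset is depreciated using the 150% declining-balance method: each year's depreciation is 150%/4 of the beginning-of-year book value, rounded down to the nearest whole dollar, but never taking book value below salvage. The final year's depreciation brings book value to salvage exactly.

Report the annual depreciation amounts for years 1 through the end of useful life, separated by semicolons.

Depreciable base = $64,769 − $2,900 = $61,869.
Year 1: ⌊$64,769 × 150%/4⌋ = $24,288. Book value $40,481.
Year 2: ⌊$40,481 × 150%/4⌋ = $15,180. Book value $25,301.
Year 3: ⌊$25,301 × 150%/4⌋ = $9,487. Book value $15,814.
Year 4 (final): $15,814 − $2,900 = $12,914. Book value $2,900.

$24,288; $15,180; $9,487; $12,914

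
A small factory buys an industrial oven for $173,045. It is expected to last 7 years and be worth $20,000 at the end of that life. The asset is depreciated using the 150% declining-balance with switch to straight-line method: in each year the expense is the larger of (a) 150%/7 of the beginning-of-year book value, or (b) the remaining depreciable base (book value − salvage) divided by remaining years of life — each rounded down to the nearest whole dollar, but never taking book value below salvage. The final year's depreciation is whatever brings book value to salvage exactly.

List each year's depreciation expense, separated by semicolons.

$37,081; $29,135; $22,891; $17,986; $15,317; $15,317; $15,318

Depreciable base = $173,045 − $20,000 = $153,045.
Year 1: DB = ⌊$173,045 × 150%/7⌋ = $37,081; SL = ⌊$153,045/7⌋ = $21,863 → take DB $37,081. Book value $135,964.
Year 2: DB = ⌊$135,964 × 150%/7⌋ = $29,135; SL = ⌊$115,964/6⌋ = $19,327 → take DB $29,135. Book value $106,829.
Year 3: DB = ⌊$106,829 × 150%/7⌋ = $22,891; SL = ⌊$86,829/5⌋ = $17,365 → take DB $22,891. Book value $83,938.
Year 4: DB = ⌊$83,938 × 150%/7⌋ = $17,986; SL = ⌊$63,938/4⌋ = $15,984 → take DB $17,986. Book value $65,952.
Year 5: DB = ⌊$65,952 × 150%/7⌋ = $14,132; SL = ⌊$45,952/3⌋ = $15,317 → take SL $15,317. Book value $50,635.
Year 6: DB = ⌊$50,635 × 150%/7⌋ = $10,850; SL = ⌊$30,635/2⌋ = $15,317 → take SL $15,317. Book value $35,318.
Year 7 (final): $35,318 − $20,000 = $15,318. Book value $20,000.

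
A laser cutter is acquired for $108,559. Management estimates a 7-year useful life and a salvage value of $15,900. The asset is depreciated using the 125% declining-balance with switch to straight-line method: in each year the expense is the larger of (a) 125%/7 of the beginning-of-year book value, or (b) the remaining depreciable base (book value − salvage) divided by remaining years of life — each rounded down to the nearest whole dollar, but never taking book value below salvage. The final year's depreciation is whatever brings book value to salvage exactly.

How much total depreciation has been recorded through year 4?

Depreciable base = $108,559 − $15,900 = $92,659.
Year 1: DB = ⌊$108,559 × 125%/7⌋ = $19,385; SL = ⌊$92,659/7⌋ = $13,237 → take DB $19,385. Book value $89,174.
Year 2: DB = ⌊$89,174 × 125%/7⌋ = $15,923; SL = ⌊$73,274/6⌋ = $12,212 → take DB $15,923. Book value $73,251.
Year 3: DB = ⌊$73,251 × 125%/7⌋ = $13,080; SL = ⌊$57,351/5⌋ = $11,470 → take DB $13,080. Book value $60,171.
Year 4: DB = ⌊$60,171 × 125%/7⌋ = $10,744; SL = ⌊$44,271/4⌋ = $11,067 → take SL $11,067. Book value $49,104.
Accumulated through year 4 = $108,559 − $49,104 = $59,455.

$59,455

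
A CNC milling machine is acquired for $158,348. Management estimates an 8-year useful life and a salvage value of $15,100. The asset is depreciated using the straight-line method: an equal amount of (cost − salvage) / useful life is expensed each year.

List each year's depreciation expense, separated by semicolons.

$17,906; $17,906; $17,906; $17,906; $17,906; $17,906; $17,906; $17,906

Depreciable base = $158,348 − $15,100 = $143,248.
Annual expense = $143,248 / 8 = $17,906.
End of year 1: book value $140,442.
End of year 2: book value $122,536.
End of year 3: book value $104,630.
End of year 4: book value $86,724.
End of year 5: book value $68,818.
End of year 6: book value $50,912.
End of year 7: book value $33,006.
End of year 8: book value $15,100.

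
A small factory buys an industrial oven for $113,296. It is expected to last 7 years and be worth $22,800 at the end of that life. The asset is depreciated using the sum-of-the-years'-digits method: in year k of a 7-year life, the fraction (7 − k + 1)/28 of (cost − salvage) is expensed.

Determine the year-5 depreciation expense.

$9,696

Depreciable base = $113,296 − $22,800 = $90,496.
Sum of the years' digits = 7+6+5+4+3+2+1 = 28.
Year 1: $90,496 × 7/28 = $22,624. Book value $90,672.
Year 2: $90,496 × 6/28 = $19,392. Book value $71,280.
Year 3: $90,496 × 5/28 = $16,160. Book value $55,120.
Year 4: $90,496 × 4/28 = $12,928. Book value $42,192.
Year 5: $90,496 × 3/28 = $9,696. Book value $32,496.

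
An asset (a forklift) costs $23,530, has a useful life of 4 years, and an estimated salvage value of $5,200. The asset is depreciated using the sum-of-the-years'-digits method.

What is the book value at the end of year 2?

$10,699

Depreciable base = $23,530 − $5,200 = $18,330.
Sum of the years' digits = 4+3+2+1 = 10.
Year 1: $18,330 × 4/10 = $7,332. Book value $16,198.
Year 2: $18,330 × 3/10 = $5,499. Book value $10,699.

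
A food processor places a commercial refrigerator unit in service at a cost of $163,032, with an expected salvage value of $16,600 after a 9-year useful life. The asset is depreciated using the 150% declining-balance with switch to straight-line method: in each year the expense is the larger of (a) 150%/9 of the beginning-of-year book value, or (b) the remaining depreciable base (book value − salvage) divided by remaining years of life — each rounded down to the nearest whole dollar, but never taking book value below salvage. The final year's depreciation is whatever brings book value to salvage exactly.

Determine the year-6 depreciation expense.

Depreciable base = $163,032 − $16,600 = $146,432.
Year 1: DB = ⌊$163,032 × 150%/9⌋ = $27,172; SL = ⌊$146,432/9⌋ = $16,270 → take DB $27,172. Book value $135,860.
Year 2: DB = ⌊$135,860 × 150%/9⌋ = $22,643; SL = ⌊$119,260/8⌋ = $14,907 → take DB $22,643. Book value $113,217.
Year 3: DB = ⌊$113,217 × 150%/9⌋ = $18,869; SL = ⌊$96,617/7⌋ = $13,802 → take DB $18,869. Book value $94,348.
Year 4: DB = ⌊$94,348 × 150%/9⌋ = $15,724; SL = ⌊$77,748/6⌋ = $12,958 → take DB $15,724. Book value $78,624.
Year 5: DB = ⌊$78,624 × 150%/9⌋ = $13,104; SL = ⌊$62,024/5⌋ = $12,404 → take DB $13,104. Book value $65,520.
Year 6: DB = ⌊$65,520 × 150%/9⌋ = $10,920; SL = ⌊$48,920/4⌋ = $12,230 → take SL $12,230. Book value $53,290.

$12,230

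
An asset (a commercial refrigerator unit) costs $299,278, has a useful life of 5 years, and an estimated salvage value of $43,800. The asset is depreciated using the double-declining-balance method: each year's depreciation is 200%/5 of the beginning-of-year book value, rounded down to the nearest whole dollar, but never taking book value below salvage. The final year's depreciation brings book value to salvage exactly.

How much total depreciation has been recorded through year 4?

$255,478

Depreciable base = $299,278 − $43,800 = $255,478.
Year 1: ⌊$299,278 × 200%/5⌋ = $119,711. Book value $179,567.
Year 2: ⌊$179,567 × 200%/5⌋ = $71,826. Book value $107,741.
Year 3: ⌊$107,741 × 200%/5⌋ = $43,096. Book value $64,645.
Year 4: ⌊$64,645 × 200%/5⌋ = $25,858, capped at $20,845. Book value $43,800.
Accumulated through year 4 = $299,278 − $43,800 = $255,478.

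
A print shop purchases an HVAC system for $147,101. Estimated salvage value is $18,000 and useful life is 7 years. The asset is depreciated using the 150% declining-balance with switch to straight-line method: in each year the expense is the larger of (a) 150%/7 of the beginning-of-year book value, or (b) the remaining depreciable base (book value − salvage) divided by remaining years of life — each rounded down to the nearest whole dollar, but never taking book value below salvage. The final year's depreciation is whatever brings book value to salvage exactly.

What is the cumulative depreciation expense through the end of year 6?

Depreciable base = $147,101 − $18,000 = $129,101.
Year 1: DB = ⌊$147,101 × 150%/7⌋ = $31,521; SL = ⌊$129,101/7⌋ = $18,443 → take DB $31,521. Book value $115,580.
Year 2: DB = ⌊$115,580 × 150%/7⌋ = $24,767; SL = ⌊$97,580/6⌋ = $16,263 → take DB $24,767. Book value $90,813.
Year 3: DB = ⌊$90,813 × 150%/7⌋ = $19,459; SL = ⌊$72,813/5⌋ = $14,562 → take DB $19,459. Book value $71,354.
Year 4: DB = ⌊$71,354 × 150%/7⌋ = $15,290; SL = ⌊$53,354/4⌋ = $13,338 → take DB $15,290. Book value $56,064.
Year 5: DB = ⌊$56,064 × 150%/7⌋ = $12,013; SL = ⌊$38,064/3⌋ = $12,688 → take SL $12,688. Book value $43,376.
Year 6: DB = ⌊$43,376 × 150%/7⌋ = $9,294; SL = ⌊$25,376/2⌋ = $12,688 → take SL $12,688. Book value $30,688.
Accumulated through year 6 = $147,101 − $30,688 = $116,413.

$116,413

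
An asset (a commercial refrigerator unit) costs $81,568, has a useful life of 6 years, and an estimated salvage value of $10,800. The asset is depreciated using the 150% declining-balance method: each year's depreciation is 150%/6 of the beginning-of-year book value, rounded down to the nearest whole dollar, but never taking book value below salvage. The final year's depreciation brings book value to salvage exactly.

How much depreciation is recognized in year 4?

Depreciable base = $81,568 − $10,800 = $70,768.
Year 1: ⌊$81,568 × 150%/6⌋ = $20,392. Book value $61,176.
Year 2: ⌊$61,176 × 150%/6⌋ = $15,294. Book value $45,882.
Year 3: ⌊$45,882 × 150%/6⌋ = $11,470. Book value $34,412.
Year 4: ⌊$34,412 × 150%/6⌋ = $8,603. Book value $25,809.

$8,603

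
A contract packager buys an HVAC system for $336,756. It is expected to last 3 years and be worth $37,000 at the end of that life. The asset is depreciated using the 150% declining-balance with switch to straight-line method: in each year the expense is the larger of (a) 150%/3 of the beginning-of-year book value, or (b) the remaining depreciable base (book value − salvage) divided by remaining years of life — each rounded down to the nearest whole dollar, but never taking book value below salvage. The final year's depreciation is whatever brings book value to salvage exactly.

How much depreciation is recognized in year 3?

$47,189

Depreciable base = $336,756 − $37,000 = $299,756.
Year 1: DB = ⌊$336,756 × 150%/3⌋ = $168,378; SL = ⌊$299,756/3⌋ = $99,918 → take DB $168,378. Book value $168,378.
Year 2: DB = ⌊$168,378 × 150%/3⌋ = $84,189; SL = ⌊$131,378/2⌋ = $65,689 → take DB $84,189. Book value $84,189.
Year 3 (final): $84,189 − $37,000 = $47,189. Book value $37,000.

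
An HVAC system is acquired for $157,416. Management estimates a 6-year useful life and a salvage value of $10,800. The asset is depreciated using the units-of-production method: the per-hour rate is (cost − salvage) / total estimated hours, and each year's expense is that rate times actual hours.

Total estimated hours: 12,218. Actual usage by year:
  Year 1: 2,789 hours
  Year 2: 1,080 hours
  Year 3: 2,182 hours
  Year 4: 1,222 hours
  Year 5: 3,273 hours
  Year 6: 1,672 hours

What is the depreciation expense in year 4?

$14,664

Depreciable base = $157,416 − $10,800 = $146,616.
Rate = $146,616 / 12,218 hours = $12 per hour.
Year 1: 2,789 × $12 = $33,468. Book value $123,948.
Year 2: 1,080 × $12 = $12,960. Book value $110,988.
Year 3: 2,182 × $12 = $26,184. Book value $84,804.
Year 4: 1,222 × $12 = $14,664. Book value $70,140.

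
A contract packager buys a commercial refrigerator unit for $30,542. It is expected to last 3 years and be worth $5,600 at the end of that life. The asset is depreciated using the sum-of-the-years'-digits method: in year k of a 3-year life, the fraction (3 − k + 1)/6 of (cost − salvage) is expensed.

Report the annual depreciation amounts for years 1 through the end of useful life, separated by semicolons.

$12,471; $8,314; $4,157

Depreciable base = $30,542 − $5,600 = $24,942.
Sum of the years' digits = 3+2+1 = 6.
Year 1: $24,942 × 3/6 = $12,471. Book value $18,071.
Year 2: $24,942 × 2/6 = $8,314. Book value $9,757.
Year 3: $24,942 × 1/6 = $4,157. Book value $5,600.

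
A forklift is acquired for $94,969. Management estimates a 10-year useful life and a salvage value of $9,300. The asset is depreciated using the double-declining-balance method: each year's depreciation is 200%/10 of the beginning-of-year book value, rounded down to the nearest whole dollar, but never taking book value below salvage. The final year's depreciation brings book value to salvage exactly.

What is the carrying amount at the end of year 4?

Depreciable base = $94,969 − $9,300 = $85,669.
Year 1: ⌊$94,969 × 200%/10⌋ = $18,993. Book value $75,976.
Year 2: ⌊$75,976 × 200%/10⌋ = $15,195. Book value $60,781.
Year 3: ⌊$60,781 × 200%/10⌋ = $12,156. Book value $48,625.
Year 4: ⌊$48,625 × 200%/10⌋ = $9,725. Book value $38,900.

$38,900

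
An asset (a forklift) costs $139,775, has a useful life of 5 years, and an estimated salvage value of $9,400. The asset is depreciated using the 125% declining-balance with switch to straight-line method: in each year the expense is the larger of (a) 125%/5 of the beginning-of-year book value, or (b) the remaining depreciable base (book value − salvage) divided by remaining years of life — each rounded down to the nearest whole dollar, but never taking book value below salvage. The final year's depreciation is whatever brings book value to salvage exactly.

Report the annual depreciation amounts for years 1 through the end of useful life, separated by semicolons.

$34,943; $26,208; $23,074; $23,075; $23,075

Depreciable base = $139,775 − $9,400 = $130,375.
Year 1: DB = ⌊$139,775 × 125%/5⌋ = $34,943; SL = ⌊$130,375/5⌋ = $26,075 → take DB $34,943. Book value $104,832.
Year 2: DB = ⌊$104,832 × 125%/5⌋ = $26,208; SL = ⌊$95,432/4⌋ = $23,858 → take DB $26,208. Book value $78,624.
Year 3: DB = ⌊$78,624 × 125%/5⌋ = $19,656; SL = ⌊$69,224/3⌋ = $23,074 → take SL $23,074. Book value $55,550.
Year 4: DB = ⌊$55,550 × 125%/5⌋ = $13,887; SL = ⌊$46,150/2⌋ = $23,075 → take SL $23,075. Book value $32,475.
Year 5 (final): $32,475 − $9,400 = $23,075. Book value $9,400.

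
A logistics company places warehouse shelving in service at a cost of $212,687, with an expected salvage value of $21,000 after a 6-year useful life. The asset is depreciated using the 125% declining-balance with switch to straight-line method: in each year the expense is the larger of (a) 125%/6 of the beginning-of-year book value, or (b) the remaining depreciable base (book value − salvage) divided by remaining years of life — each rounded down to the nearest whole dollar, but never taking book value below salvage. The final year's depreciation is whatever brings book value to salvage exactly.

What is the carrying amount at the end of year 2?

$133,300

Depreciable base = $212,687 − $21,000 = $191,687.
Year 1: DB = ⌊$212,687 × 125%/6⌋ = $44,309; SL = ⌊$191,687/6⌋ = $31,947 → take DB $44,309. Book value $168,378.
Year 2: DB = ⌊$168,378 × 125%/6⌋ = $35,078; SL = ⌊$147,378/5⌋ = $29,475 → take DB $35,078. Book value $133,300.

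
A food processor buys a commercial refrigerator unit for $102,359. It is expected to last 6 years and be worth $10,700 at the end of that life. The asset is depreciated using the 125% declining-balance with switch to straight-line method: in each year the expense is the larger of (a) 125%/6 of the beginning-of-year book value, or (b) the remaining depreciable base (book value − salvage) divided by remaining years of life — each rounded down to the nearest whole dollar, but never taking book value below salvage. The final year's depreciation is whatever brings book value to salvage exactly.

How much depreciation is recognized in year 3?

Depreciable base = $102,359 − $10,700 = $91,659.
Year 1: DB = ⌊$102,359 × 125%/6⌋ = $21,324; SL = ⌊$91,659/6⌋ = $15,276 → take DB $21,324. Book value $81,035.
Year 2: DB = ⌊$81,035 × 125%/6⌋ = $16,882; SL = ⌊$70,335/5⌋ = $14,067 → take DB $16,882. Book value $64,153.
Year 3: DB = ⌊$64,153 × 125%/6⌋ = $13,365; SL = ⌊$53,453/4⌋ = $13,363 → take DB $13,365. Book value $50,788.

$13,365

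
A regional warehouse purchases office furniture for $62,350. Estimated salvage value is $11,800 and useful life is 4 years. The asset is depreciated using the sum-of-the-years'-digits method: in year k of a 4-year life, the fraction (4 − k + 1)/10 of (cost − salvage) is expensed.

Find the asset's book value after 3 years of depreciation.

Depreciable base = $62,350 − $11,800 = $50,550.
Sum of the years' digits = 4+3+2+1 = 10.
Year 1: $50,550 × 4/10 = $20,220. Book value $42,130.
Year 2: $50,550 × 3/10 = $15,165. Book value $26,965.
Year 3: $50,550 × 2/10 = $10,110. Book value $16,855.

$16,855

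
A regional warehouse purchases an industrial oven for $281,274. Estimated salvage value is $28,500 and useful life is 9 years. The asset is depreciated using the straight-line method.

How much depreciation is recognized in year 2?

$28,086

Depreciable base = $281,274 − $28,500 = $252,774.
Annual expense = $252,774 / 9 = $28,086.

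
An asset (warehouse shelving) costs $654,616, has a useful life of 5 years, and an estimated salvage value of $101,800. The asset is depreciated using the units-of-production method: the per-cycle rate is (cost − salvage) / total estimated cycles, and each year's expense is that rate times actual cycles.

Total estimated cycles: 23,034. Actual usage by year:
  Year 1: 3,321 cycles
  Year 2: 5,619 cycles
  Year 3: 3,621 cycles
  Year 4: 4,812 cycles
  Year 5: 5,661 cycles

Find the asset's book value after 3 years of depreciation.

$353,152

Depreciable base = $654,616 − $101,800 = $552,816.
Rate = $552,816 / 23,034 cycles = $24 per cycle.
Year 1: 3,321 × $24 = $79,704. Book value $574,912.
Year 2: 5,619 × $24 = $134,856. Book value $440,056.
Year 3: 3,621 × $24 = $86,904. Book value $353,152.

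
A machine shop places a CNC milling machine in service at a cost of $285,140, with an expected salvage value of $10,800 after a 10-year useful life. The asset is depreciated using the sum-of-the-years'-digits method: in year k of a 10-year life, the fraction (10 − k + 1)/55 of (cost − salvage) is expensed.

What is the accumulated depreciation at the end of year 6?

Depreciable base = $285,140 − $10,800 = $274,340.
Sum of the years' digits = 10+9+8+7+6+5+4+3+2+1 = 55.
Year 1: $274,340 × 10/55 = $49,880. Book value $235,260.
Year 2: $274,340 × 9/55 = $44,892. Book value $190,368.
Year 3: $274,340 × 8/55 = $39,904. Book value $150,464.
Year 4: $274,340 × 7/55 = $34,916. Book value $115,548.
Year 5: $274,340 × 6/55 = $29,928. Book value $85,620.
Year 6: $274,340 × 5/55 = $24,940. Book value $60,680.
Accumulated through year 6 = $285,140 − $60,680 = $224,460.

$224,460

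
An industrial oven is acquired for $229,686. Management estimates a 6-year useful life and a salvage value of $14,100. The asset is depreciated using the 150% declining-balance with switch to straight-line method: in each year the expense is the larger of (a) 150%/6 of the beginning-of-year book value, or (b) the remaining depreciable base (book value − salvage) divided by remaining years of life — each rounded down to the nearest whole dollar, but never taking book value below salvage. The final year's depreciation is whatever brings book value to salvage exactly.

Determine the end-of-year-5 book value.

Depreciable base = $229,686 − $14,100 = $215,586.
Year 1: DB = ⌊$229,686 × 150%/6⌋ = $57,421; SL = ⌊$215,586/6⌋ = $35,931 → take DB $57,421. Book value $172,265.
Year 2: DB = ⌊$172,265 × 150%/6⌋ = $43,066; SL = ⌊$158,165/5⌋ = $31,633 → take DB $43,066. Book value $129,199.
Year 3: DB = ⌊$129,199 × 150%/6⌋ = $32,299; SL = ⌊$115,099/4⌋ = $28,774 → take DB $32,299. Book value $96,900.
Year 4: DB = ⌊$96,900 × 150%/6⌋ = $24,225; SL = ⌊$82,800/3⌋ = $27,600 → take SL $27,600. Book value $69,300.
Year 5: DB = ⌊$69,300 × 150%/6⌋ = $17,325; SL = ⌊$55,200/2⌋ = $27,600 → take SL $27,600. Book value $41,700.

$41,700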